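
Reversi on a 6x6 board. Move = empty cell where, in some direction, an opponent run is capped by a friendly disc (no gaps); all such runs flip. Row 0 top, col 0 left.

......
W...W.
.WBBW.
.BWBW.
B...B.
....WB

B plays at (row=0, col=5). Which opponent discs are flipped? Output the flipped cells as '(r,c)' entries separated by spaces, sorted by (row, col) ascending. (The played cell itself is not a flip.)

Answer: (1,4)

Derivation:
Dir NW: edge -> no flip
Dir N: edge -> no flip
Dir NE: edge -> no flip
Dir W: first cell '.' (not opp) -> no flip
Dir E: edge -> no flip
Dir SW: opp run (1,4) capped by B -> flip
Dir S: first cell '.' (not opp) -> no flip
Dir SE: edge -> no flip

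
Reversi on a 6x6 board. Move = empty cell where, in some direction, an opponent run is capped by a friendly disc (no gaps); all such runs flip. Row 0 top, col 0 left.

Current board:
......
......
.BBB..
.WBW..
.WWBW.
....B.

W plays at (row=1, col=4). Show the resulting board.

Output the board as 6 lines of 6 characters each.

Answer: ......
....W.
.BBW..
.WWW..
.WWBW.
....B.

Derivation:
Place W at (1,4); scan 8 dirs for brackets.
Dir NW: first cell '.' (not opp) -> no flip
Dir N: first cell '.' (not opp) -> no flip
Dir NE: first cell '.' (not opp) -> no flip
Dir W: first cell '.' (not opp) -> no flip
Dir E: first cell '.' (not opp) -> no flip
Dir SW: opp run (2,3) (3,2) capped by W -> flip
Dir S: first cell '.' (not opp) -> no flip
Dir SE: first cell '.' (not opp) -> no flip
All flips: (2,3) (3,2)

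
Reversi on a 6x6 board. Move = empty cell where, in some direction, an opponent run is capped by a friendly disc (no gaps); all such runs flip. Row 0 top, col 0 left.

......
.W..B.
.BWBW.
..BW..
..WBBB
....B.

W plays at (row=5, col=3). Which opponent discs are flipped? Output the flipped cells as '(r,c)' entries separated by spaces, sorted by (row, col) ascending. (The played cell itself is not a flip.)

Dir NW: first cell 'W' (not opp) -> no flip
Dir N: opp run (4,3) capped by W -> flip
Dir NE: opp run (4,4), next='.' -> no flip
Dir W: first cell '.' (not opp) -> no flip
Dir E: opp run (5,4), next='.' -> no flip
Dir SW: edge -> no flip
Dir S: edge -> no flip
Dir SE: edge -> no flip

Answer: (4,3)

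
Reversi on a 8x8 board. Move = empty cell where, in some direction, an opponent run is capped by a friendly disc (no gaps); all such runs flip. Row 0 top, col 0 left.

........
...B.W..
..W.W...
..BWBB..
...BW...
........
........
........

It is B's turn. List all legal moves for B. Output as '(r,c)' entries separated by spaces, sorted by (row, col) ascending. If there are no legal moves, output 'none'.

(0,4): no bracket -> illegal
(0,5): no bracket -> illegal
(0,6): no bracket -> illegal
(1,1): no bracket -> illegal
(1,2): flips 1 -> legal
(1,4): flips 1 -> legal
(1,6): no bracket -> illegal
(2,1): no bracket -> illegal
(2,3): flips 1 -> legal
(2,5): no bracket -> illegal
(2,6): no bracket -> illegal
(3,1): flips 1 -> legal
(4,2): no bracket -> illegal
(4,5): flips 1 -> legal
(5,3): flips 1 -> legal
(5,4): flips 1 -> legal
(5,5): no bracket -> illegal

Answer: (1,2) (1,4) (2,3) (3,1) (4,5) (5,3) (5,4)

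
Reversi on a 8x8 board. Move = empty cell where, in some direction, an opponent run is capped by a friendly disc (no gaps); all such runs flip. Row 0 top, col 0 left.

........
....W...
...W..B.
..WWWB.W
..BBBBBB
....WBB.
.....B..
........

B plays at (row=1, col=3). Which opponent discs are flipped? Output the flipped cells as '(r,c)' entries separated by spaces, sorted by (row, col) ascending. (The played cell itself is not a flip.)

Answer: (2,3) (3,3)

Derivation:
Dir NW: first cell '.' (not opp) -> no flip
Dir N: first cell '.' (not opp) -> no flip
Dir NE: first cell '.' (not opp) -> no flip
Dir W: first cell '.' (not opp) -> no flip
Dir E: opp run (1,4), next='.' -> no flip
Dir SW: first cell '.' (not opp) -> no flip
Dir S: opp run (2,3) (3,3) capped by B -> flip
Dir SE: first cell '.' (not opp) -> no flip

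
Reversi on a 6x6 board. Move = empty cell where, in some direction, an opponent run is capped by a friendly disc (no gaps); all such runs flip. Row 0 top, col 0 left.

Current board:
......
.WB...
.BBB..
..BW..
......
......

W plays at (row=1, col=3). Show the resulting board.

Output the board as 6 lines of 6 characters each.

Answer: ......
.WWW..
.BBW..
..BW..
......
......

Derivation:
Place W at (1,3); scan 8 dirs for brackets.
Dir NW: first cell '.' (not opp) -> no flip
Dir N: first cell '.' (not opp) -> no flip
Dir NE: first cell '.' (not opp) -> no flip
Dir W: opp run (1,2) capped by W -> flip
Dir E: first cell '.' (not opp) -> no flip
Dir SW: opp run (2,2), next='.' -> no flip
Dir S: opp run (2,3) capped by W -> flip
Dir SE: first cell '.' (not opp) -> no flip
All flips: (1,2) (2,3)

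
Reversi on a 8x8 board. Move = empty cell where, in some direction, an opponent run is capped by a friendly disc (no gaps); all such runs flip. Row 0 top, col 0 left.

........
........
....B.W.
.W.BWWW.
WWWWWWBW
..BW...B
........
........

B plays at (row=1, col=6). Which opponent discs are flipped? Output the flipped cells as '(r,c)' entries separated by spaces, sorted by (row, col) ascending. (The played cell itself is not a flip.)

Answer: (2,6) (3,6)

Derivation:
Dir NW: first cell '.' (not opp) -> no flip
Dir N: first cell '.' (not opp) -> no flip
Dir NE: first cell '.' (not opp) -> no flip
Dir W: first cell '.' (not opp) -> no flip
Dir E: first cell '.' (not opp) -> no flip
Dir SW: first cell '.' (not opp) -> no flip
Dir S: opp run (2,6) (3,6) capped by B -> flip
Dir SE: first cell '.' (not opp) -> no flip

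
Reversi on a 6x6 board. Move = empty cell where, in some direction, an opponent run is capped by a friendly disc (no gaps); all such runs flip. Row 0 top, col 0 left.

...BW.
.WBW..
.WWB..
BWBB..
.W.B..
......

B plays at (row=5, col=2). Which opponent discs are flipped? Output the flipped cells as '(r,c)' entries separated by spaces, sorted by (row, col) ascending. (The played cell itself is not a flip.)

Answer: (4,1)

Derivation:
Dir NW: opp run (4,1) capped by B -> flip
Dir N: first cell '.' (not opp) -> no flip
Dir NE: first cell 'B' (not opp) -> no flip
Dir W: first cell '.' (not opp) -> no flip
Dir E: first cell '.' (not opp) -> no flip
Dir SW: edge -> no flip
Dir S: edge -> no flip
Dir SE: edge -> no flip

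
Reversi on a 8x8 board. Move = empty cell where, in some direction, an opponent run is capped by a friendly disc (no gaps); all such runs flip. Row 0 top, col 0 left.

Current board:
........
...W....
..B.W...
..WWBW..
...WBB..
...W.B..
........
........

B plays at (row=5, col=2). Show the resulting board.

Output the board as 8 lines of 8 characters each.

Answer: ........
...W....
..B.W...
..WWBW..
...BBB..
..BW.B..
........
........

Derivation:
Place B at (5,2); scan 8 dirs for brackets.
Dir NW: first cell '.' (not opp) -> no flip
Dir N: first cell '.' (not opp) -> no flip
Dir NE: opp run (4,3) capped by B -> flip
Dir W: first cell '.' (not opp) -> no flip
Dir E: opp run (5,3), next='.' -> no flip
Dir SW: first cell '.' (not opp) -> no flip
Dir S: first cell '.' (not opp) -> no flip
Dir SE: first cell '.' (not opp) -> no flip
All flips: (4,3)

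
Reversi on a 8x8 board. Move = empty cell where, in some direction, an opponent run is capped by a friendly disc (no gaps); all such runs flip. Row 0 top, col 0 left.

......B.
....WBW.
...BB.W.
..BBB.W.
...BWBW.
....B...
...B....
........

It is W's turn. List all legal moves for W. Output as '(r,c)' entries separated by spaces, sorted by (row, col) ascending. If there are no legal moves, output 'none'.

Answer: (0,4) (2,2) (4,1) (4,2) (6,4) (7,2)

Derivation:
(0,4): flips 1 -> legal
(0,5): no bracket -> illegal
(0,7): no bracket -> illegal
(1,2): no bracket -> illegal
(1,3): no bracket -> illegal
(1,7): no bracket -> illegal
(2,1): no bracket -> illegal
(2,2): flips 1 -> legal
(2,5): no bracket -> illegal
(3,1): no bracket -> illegal
(3,5): no bracket -> illegal
(4,1): flips 2 -> legal
(4,2): flips 1 -> legal
(5,2): no bracket -> illegal
(5,3): no bracket -> illegal
(5,5): no bracket -> illegal
(5,6): no bracket -> illegal
(6,2): no bracket -> illegal
(6,4): flips 1 -> legal
(6,5): no bracket -> illegal
(7,2): flips 3 -> legal
(7,3): no bracket -> illegal
(7,4): no bracket -> illegal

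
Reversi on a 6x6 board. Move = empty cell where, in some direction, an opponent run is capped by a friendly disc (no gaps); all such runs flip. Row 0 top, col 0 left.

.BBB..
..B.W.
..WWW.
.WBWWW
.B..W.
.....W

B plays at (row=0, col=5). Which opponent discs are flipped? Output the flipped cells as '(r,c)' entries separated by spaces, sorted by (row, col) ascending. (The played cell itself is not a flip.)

Dir NW: edge -> no flip
Dir N: edge -> no flip
Dir NE: edge -> no flip
Dir W: first cell '.' (not opp) -> no flip
Dir E: edge -> no flip
Dir SW: opp run (1,4) (2,3) capped by B -> flip
Dir S: first cell '.' (not opp) -> no flip
Dir SE: edge -> no flip

Answer: (1,4) (2,3)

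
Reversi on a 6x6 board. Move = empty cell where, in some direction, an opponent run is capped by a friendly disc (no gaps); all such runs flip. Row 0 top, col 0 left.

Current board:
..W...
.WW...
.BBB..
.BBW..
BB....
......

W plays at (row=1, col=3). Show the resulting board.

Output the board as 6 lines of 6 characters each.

Place W at (1,3); scan 8 dirs for brackets.
Dir NW: first cell 'W' (not opp) -> no flip
Dir N: first cell '.' (not opp) -> no flip
Dir NE: first cell '.' (not opp) -> no flip
Dir W: first cell 'W' (not opp) -> no flip
Dir E: first cell '.' (not opp) -> no flip
Dir SW: opp run (2,2) (3,1) (4,0), next=edge -> no flip
Dir S: opp run (2,3) capped by W -> flip
Dir SE: first cell '.' (not opp) -> no flip
All flips: (2,3)

Answer: ..W...
.WWW..
.BBW..
.BBW..
BB....
......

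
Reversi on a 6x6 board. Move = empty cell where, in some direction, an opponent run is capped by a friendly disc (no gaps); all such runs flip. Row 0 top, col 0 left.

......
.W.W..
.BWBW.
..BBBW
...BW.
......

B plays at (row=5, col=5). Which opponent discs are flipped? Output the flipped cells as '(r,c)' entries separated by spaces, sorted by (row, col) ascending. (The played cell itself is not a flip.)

Dir NW: opp run (4,4) capped by B -> flip
Dir N: first cell '.' (not opp) -> no flip
Dir NE: edge -> no flip
Dir W: first cell '.' (not opp) -> no flip
Dir E: edge -> no flip
Dir SW: edge -> no flip
Dir S: edge -> no flip
Dir SE: edge -> no flip

Answer: (4,4)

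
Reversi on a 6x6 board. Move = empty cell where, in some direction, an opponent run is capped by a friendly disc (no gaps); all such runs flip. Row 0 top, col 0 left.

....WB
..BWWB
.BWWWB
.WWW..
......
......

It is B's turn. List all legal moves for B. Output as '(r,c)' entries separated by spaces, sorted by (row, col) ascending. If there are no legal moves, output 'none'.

Answer: (0,3) (3,4) (4,1) (4,2) (4,3)

Derivation:
(0,2): no bracket -> illegal
(0,3): flips 2 -> legal
(1,1): no bracket -> illegal
(2,0): no bracket -> illegal
(3,0): no bracket -> illegal
(3,4): flips 1 -> legal
(3,5): no bracket -> illegal
(4,0): no bracket -> illegal
(4,1): flips 4 -> legal
(4,2): flips 4 -> legal
(4,3): flips 1 -> legal
(4,4): no bracket -> illegal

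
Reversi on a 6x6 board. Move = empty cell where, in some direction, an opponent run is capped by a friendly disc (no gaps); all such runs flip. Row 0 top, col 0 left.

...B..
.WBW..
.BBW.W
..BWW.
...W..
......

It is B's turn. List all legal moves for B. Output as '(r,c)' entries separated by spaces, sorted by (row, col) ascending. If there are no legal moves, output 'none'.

Answer: (0,0) (0,1) (0,4) (1,0) (1,4) (2,4) (3,5) (4,4) (4,5) (5,3) (5,4)

Derivation:
(0,0): flips 1 -> legal
(0,1): flips 1 -> legal
(0,2): no bracket -> illegal
(0,4): flips 1 -> legal
(1,0): flips 1 -> legal
(1,4): flips 2 -> legal
(1,5): no bracket -> illegal
(2,0): no bracket -> illegal
(2,4): flips 1 -> legal
(3,5): flips 2 -> legal
(4,2): no bracket -> illegal
(4,4): flips 1 -> legal
(4,5): flips 2 -> legal
(5,2): no bracket -> illegal
(5,3): flips 4 -> legal
(5,4): flips 1 -> legal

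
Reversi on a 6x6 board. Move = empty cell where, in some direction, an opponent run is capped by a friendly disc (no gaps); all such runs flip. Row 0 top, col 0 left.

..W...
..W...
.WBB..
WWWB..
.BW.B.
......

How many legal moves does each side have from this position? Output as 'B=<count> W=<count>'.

Answer: B=7 W=8

Derivation:
-- B to move --
(0,1): flips 1 -> legal
(0,3): no bracket -> illegal
(1,0): no bracket -> illegal
(1,1): flips 2 -> legal
(1,3): no bracket -> illegal
(2,0): flips 1 -> legal
(4,0): flips 1 -> legal
(4,3): flips 1 -> legal
(5,1): flips 1 -> legal
(5,2): flips 2 -> legal
(5,3): no bracket -> illegal
B mobility = 7
-- W to move --
(1,1): no bracket -> illegal
(1,3): flips 1 -> legal
(1,4): flips 1 -> legal
(2,4): flips 3 -> legal
(3,4): flips 2 -> legal
(3,5): no bracket -> illegal
(4,0): flips 1 -> legal
(4,3): no bracket -> illegal
(4,5): no bracket -> illegal
(5,0): flips 1 -> legal
(5,1): flips 1 -> legal
(5,2): flips 1 -> legal
(5,3): no bracket -> illegal
(5,4): no bracket -> illegal
(5,5): no bracket -> illegal
W mobility = 8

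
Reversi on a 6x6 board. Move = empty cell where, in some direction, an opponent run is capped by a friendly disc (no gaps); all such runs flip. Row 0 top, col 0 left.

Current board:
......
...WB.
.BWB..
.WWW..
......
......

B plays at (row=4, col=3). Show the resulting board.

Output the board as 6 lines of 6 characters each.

Place B at (4,3); scan 8 dirs for brackets.
Dir NW: opp run (3,2) capped by B -> flip
Dir N: opp run (3,3) capped by B -> flip
Dir NE: first cell '.' (not opp) -> no flip
Dir W: first cell '.' (not opp) -> no flip
Dir E: first cell '.' (not opp) -> no flip
Dir SW: first cell '.' (not opp) -> no flip
Dir S: first cell '.' (not opp) -> no flip
Dir SE: first cell '.' (not opp) -> no flip
All flips: (3,2) (3,3)

Answer: ......
...WB.
.BWB..
.WBB..
...B..
......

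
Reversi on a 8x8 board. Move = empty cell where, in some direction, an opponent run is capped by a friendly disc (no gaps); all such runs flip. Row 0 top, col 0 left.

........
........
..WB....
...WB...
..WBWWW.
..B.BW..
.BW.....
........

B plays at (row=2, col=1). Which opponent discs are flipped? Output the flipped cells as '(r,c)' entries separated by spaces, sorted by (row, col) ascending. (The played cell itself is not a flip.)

Dir NW: first cell '.' (not opp) -> no flip
Dir N: first cell '.' (not opp) -> no flip
Dir NE: first cell '.' (not opp) -> no flip
Dir W: first cell '.' (not opp) -> no flip
Dir E: opp run (2,2) capped by B -> flip
Dir SW: first cell '.' (not opp) -> no flip
Dir S: first cell '.' (not opp) -> no flip
Dir SE: first cell '.' (not opp) -> no flip

Answer: (2,2)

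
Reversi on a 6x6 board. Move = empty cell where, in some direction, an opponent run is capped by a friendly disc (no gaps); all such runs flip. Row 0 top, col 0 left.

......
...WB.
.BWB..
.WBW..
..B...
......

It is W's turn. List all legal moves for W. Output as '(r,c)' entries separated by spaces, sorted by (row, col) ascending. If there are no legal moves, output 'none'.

(0,3): no bracket -> illegal
(0,4): no bracket -> illegal
(0,5): no bracket -> illegal
(1,0): no bracket -> illegal
(1,1): flips 1 -> legal
(1,2): no bracket -> illegal
(1,5): flips 1 -> legal
(2,0): flips 1 -> legal
(2,4): flips 1 -> legal
(2,5): no bracket -> illegal
(3,0): no bracket -> illegal
(3,4): no bracket -> illegal
(4,1): no bracket -> illegal
(4,3): no bracket -> illegal
(5,1): flips 1 -> legal
(5,2): flips 2 -> legal
(5,3): flips 1 -> legal

Answer: (1,1) (1,5) (2,0) (2,4) (5,1) (5,2) (5,3)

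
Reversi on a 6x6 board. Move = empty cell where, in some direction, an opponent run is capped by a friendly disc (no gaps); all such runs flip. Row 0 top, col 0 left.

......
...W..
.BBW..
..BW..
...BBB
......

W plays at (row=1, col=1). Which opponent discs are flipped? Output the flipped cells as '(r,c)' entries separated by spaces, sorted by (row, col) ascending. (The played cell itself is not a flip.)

Dir NW: first cell '.' (not opp) -> no flip
Dir N: first cell '.' (not opp) -> no flip
Dir NE: first cell '.' (not opp) -> no flip
Dir W: first cell '.' (not opp) -> no flip
Dir E: first cell '.' (not opp) -> no flip
Dir SW: first cell '.' (not opp) -> no flip
Dir S: opp run (2,1), next='.' -> no flip
Dir SE: opp run (2,2) capped by W -> flip

Answer: (2,2)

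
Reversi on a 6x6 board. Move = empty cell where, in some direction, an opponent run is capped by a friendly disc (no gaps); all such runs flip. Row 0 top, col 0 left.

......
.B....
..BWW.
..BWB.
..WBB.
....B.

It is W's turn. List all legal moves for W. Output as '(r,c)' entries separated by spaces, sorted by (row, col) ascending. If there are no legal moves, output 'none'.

(0,0): flips 2 -> legal
(0,1): no bracket -> illegal
(0,2): no bracket -> illegal
(1,0): no bracket -> illegal
(1,2): flips 2 -> legal
(1,3): no bracket -> illegal
(2,0): no bracket -> illegal
(2,1): flips 1 -> legal
(2,5): no bracket -> illegal
(3,1): flips 1 -> legal
(3,5): flips 1 -> legal
(4,1): flips 1 -> legal
(4,5): flips 3 -> legal
(5,2): no bracket -> illegal
(5,3): flips 1 -> legal
(5,5): flips 1 -> legal

Answer: (0,0) (1,2) (2,1) (3,1) (3,5) (4,1) (4,5) (5,3) (5,5)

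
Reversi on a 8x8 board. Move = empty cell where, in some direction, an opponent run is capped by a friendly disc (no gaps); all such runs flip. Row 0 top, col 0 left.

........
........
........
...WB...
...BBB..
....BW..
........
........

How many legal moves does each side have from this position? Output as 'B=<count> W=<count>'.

Answer: B=6 W=2

Derivation:
-- B to move --
(2,2): flips 1 -> legal
(2,3): flips 1 -> legal
(2,4): no bracket -> illegal
(3,2): flips 1 -> legal
(4,2): no bracket -> illegal
(4,6): no bracket -> illegal
(5,6): flips 1 -> legal
(6,4): no bracket -> illegal
(6,5): flips 1 -> legal
(6,6): flips 1 -> legal
B mobility = 6
-- W to move --
(2,3): no bracket -> illegal
(2,4): no bracket -> illegal
(2,5): no bracket -> illegal
(3,2): no bracket -> illegal
(3,5): flips 2 -> legal
(3,6): no bracket -> illegal
(4,2): no bracket -> illegal
(4,6): no bracket -> illegal
(5,2): no bracket -> illegal
(5,3): flips 2 -> legal
(5,6): no bracket -> illegal
(6,3): no bracket -> illegal
(6,4): no bracket -> illegal
(6,5): no bracket -> illegal
W mobility = 2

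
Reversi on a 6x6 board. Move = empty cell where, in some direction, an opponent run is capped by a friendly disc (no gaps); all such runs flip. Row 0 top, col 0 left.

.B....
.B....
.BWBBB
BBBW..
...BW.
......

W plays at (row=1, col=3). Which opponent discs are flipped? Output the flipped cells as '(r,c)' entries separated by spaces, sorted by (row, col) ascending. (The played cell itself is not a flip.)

Answer: (2,3)

Derivation:
Dir NW: first cell '.' (not opp) -> no flip
Dir N: first cell '.' (not opp) -> no flip
Dir NE: first cell '.' (not opp) -> no flip
Dir W: first cell '.' (not opp) -> no flip
Dir E: first cell '.' (not opp) -> no flip
Dir SW: first cell 'W' (not opp) -> no flip
Dir S: opp run (2,3) capped by W -> flip
Dir SE: opp run (2,4), next='.' -> no flip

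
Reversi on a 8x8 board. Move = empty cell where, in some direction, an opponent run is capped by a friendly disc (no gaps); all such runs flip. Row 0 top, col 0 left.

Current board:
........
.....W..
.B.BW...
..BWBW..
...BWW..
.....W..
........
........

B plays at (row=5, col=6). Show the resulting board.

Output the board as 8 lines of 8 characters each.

Place B at (5,6); scan 8 dirs for brackets.
Dir NW: opp run (4,5) capped by B -> flip
Dir N: first cell '.' (not opp) -> no flip
Dir NE: first cell '.' (not opp) -> no flip
Dir W: opp run (5,5), next='.' -> no flip
Dir E: first cell '.' (not opp) -> no flip
Dir SW: first cell '.' (not opp) -> no flip
Dir S: first cell '.' (not opp) -> no flip
Dir SE: first cell '.' (not opp) -> no flip
All flips: (4,5)

Answer: ........
.....W..
.B.BW...
..BWBW..
...BWB..
.....WB.
........
........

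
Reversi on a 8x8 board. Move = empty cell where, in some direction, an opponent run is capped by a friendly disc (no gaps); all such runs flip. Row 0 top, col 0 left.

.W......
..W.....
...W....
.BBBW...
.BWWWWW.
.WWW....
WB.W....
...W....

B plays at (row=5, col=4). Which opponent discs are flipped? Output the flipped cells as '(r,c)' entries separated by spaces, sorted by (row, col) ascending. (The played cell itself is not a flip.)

Answer: (4,3)

Derivation:
Dir NW: opp run (4,3) capped by B -> flip
Dir N: opp run (4,4) (3,4), next='.' -> no flip
Dir NE: opp run (4,5), next='.' -> no flip
Dir W: opp run (5,3) (5,2) (5,1), next='.' -> no flip
Dir E: first cell '.' (not opp) -> no flip
Dir SW: opp run (6,3), next='.' -> no flip
Dir S: first cell '.' (not opp) -> no flip
Dir SE: first cell '.' (not opp) -> no flip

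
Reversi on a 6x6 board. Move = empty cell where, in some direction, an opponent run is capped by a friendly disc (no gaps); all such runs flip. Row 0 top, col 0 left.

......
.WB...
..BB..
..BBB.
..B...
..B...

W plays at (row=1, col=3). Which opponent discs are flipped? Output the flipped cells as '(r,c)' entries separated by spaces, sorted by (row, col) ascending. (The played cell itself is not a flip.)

Answer: (1,2)

Derivation:
Dir NW: first cell '.' (not opp) -> no flip
Dir N: first cell '.' (not opp) -> no flip
Dir NE: first cell '.' (not opp) -> no flip
Dir W: opp run (1,2) capped by W -> flip
Dir E: first cell '.' (not opp) -> no flip
Dir SW: opp run (2,2), next='.' -> no flip
Dir S: opp run (2,3) (3,3), next='.' -> no flip
Dir SE: first cell '.' (not opp) -> no flip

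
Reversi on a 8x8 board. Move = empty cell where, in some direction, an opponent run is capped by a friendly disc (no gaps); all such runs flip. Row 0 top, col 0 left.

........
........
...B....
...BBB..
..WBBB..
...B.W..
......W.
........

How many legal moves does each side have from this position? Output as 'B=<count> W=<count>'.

Answer: B=5 W=5

Derivation:
-- B to move --
(3,1): flips 1 -> legal
(3,2): no bracket -> illegal
(4,1): flips 1 -> legal
(4,6): no bracket -> illegal
(5,1): flips 1 -> legal
(5,2): no bracket -> illegal
(5,4): no bracket -> illegal
(5,6): no bracket -> illegal
(5,7): no bracket -> illegal
(6,4): no bracket -> illegal
(6,5): flips 1 -> legal
(6,7): no bracket -> illegal
(7,5): no bracket -> illegal
(7,6): no bracket -> illegal
(7,7): flips 2 -> legal
B mobility = 5
-- W to move --
(1,2): no bracket -> illegal
(1,3): no bracket -> illegal
(1,4): no bracket -> illegal
(2,2): flips 2 -> legal
(2,4): flips 1 -> legal
(2,5): flips 2 -> legal
(2,6): no bracket -> illegal
(3,2): no bracket -> illegal
(3,6): no bracket -> illegal
(4,6): flips 3 -> legal
(5,2): no bracket -> illegal
(5,4): no bracket -> illegal
(5,6): no bracket -> illegal
(6,2): no bracket -> illegal
(6,3): no bracket -> illegal
(6,4): flips 1 -> legal
W mobility = 5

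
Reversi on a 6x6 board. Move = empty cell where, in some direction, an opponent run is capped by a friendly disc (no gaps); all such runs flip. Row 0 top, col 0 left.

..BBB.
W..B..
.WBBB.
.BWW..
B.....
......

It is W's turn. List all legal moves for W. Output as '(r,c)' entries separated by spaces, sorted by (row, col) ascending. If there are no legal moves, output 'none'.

Answer: (1,1) (1,2) (1,4) (1,5) (2,5) (3,0) (4,1)

Derivation:
(0,1): no bracket -> illegal
(0,5): no bracket -> illegal
(1,1): flips 1 -> legal
(1,2): flips 1 -> legal
(1,4): flips 1 -> legal
(1,5): flips 1 -> legal
(2,0): no bracket -> illegal
(2,5): flips 3 -> legal
(3,0): flips 1 -> legal
(3,4): no bracket -> illegal
(3,5): no bracket -> illegal
(4,1): flips 1 -> legal
(4,2): no bracket -> illegal
(5,0): no bracket -> illegal
(5,1): no bracket -> illegal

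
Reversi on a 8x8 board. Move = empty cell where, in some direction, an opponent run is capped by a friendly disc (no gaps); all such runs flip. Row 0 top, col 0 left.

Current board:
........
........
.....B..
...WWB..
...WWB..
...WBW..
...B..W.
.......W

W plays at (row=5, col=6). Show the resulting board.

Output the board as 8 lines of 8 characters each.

Answer: ........
........
.....B..
...WWB..
...WWW..
...WBWW.
...B..W.
.......W

Derivation:
Place W at (5,6); scan 8 dirs for brackets.
Dir NW: opp run (4,5) capped by W -> flip
Dir N: first cell '.' (not opp) -> no flip
Dir NE: first cell '.' (not opp) -> no flip
Dir W: first cell 'W' (not opp) -> no flip
Dir E: first cell '.' (not opp) -> no flip
Dir SW: first cell '.' (not opp) -> no flip
Dir S: first cell 'W' (not opp) -> no flip
Dir SE: first cell '.' (not opp) -> no flip
All flips: (4,5)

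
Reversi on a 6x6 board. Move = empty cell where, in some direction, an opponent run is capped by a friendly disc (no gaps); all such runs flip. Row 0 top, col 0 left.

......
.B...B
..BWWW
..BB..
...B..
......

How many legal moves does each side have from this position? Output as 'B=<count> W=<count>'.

-- B to move --
(1,2): no bracket -> illegal
(1,3): flips 1 -> legal
(1,4): flips 1 -> legal
(3,4): no bracket -> illegal
(3,5): flips 1 -> legal
B mobility = 3
-- W to move --
(0,0): no bracket -> illegal
(0,1): no bracket -> illegal
(0,2): no bracket -> illegal
(0,4): no bracket -> illegal
(0,5): flips 1 -> legal
(1,0): no bracket -> illegal
(1,2): no bracket -> illegal
(1,3): no bracket -> illegal
(1,4): no bracket -> illegal
(2,0): no bracket -> illegal
(2,1): flips 1 -> legal
(3,1): no bracket -> illegal
(3,4): no bracket -> illegal
(4,1): flips 1 -> legal
(4,2): flips 1 -> legal
(4,4): no bracket -> illegal
(5,2): no bracket -> illegal
(5,3): flips 2 -> legal
(5,4): no bracket -> illegal
W mobility = 5

Answer: B=3 W=5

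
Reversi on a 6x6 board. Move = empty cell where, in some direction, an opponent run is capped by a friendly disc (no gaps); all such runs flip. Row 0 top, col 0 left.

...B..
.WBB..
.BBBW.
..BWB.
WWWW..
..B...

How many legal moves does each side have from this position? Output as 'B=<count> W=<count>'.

Answer: B=11 W=8

Derivation:
-- B to move --
(0,0): flips 1 -> legal
(0,1): flips 1 -> legal
(0,2): no bracket -> illegal
(1,0): flips 1 -> legal
(1,4): flips 1 -> legal
(1,5): no bracket -> illegal
(2,0): no bracket -> illegal
(2,5): flips 1 -> legal
(3,0): flips 1 -> legal
(3,1): no bracket -> illegal
(3,5): flips 1 -> legal
(4,4): flips 1 -> legal
(5,0): flips 1 -> legal
(5,1): no bracket -> illegal
(5,3): flips 2 -> legal
(5,4): flips 1 -> legal
B mobility = 11
-- W to move --
(0,1): no bracket -> illegal
(0,2): flips 4 -> legal
(0,4): no bracket -> illegal
(1,0): flips 2 -> legal
(1,4): flips 4 -> legal
(2,0): flips 3 -> legal
(2,5): flips 1 -> legal
(3,0): no bracket -> illegal
(3,1): flips 2 -> legal
(3,5): flips 1 -> legal
(4,4): flips 1 -> legal
(4,5): no bracket -> illegal
(5,1): no bracket -> illegal
(5,3): no bracket -> illegal
W mobility = 8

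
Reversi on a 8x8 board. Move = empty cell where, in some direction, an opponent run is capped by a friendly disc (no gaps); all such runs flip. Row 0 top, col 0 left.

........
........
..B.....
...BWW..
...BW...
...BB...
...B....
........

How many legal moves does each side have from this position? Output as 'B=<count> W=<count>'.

-- B to move --
(2,3): no bracket -> illegal
(2,4): flips 2 -> legal
(2,5): flips 1 -> legal
(2,6): flips 2 -> legal
(3,6): flips 2 -> legal
(4,5): flips 1 -> legal
(4,6): no bracket -> illegal
(5,5): flips 1 -> legal
B mobility = 6
-- W to move --
(1,1): flips 2 -> legal
(1,2): no bracket -> illegal
(1,3): no bracket -> illegal
(2,1): no bracket -> illegal
(2,3): no bracket -> illegal
(2,4): no bracket -> illegal
(3,1): no bracket -> illegal
(3,2): flips 1 -> legal
(4,2): flips 1 -> legal
(4,5): no bracket -> illegal
(5,2): flips 1 -> legal
(5,5): no bracket -> illegal
(6,2): flips 1 -> legal
(6,4): flips 1 -> legal
(6,5): no bracket -> illegal
(7,2): no bracket -> illegal
(7,3): no bracket -> illegal
(7,4): no bracket -> illegal
W mobility = 6

Answer: B=6 W=6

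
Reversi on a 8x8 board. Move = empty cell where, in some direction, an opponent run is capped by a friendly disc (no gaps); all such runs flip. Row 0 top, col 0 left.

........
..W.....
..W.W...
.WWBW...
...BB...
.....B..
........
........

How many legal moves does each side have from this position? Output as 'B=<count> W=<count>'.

Answer: B=7 W=4

Derivation:
-- B to move --
(0,1): no bracket -> illegal
(0,2): no bracket -> illegal
(0,3): no bracket -> illegal
(1,1): flips 1 -> legal
(1,3): no bracket -> illegal
(1,4): flips 2 -> legal
(1,5): flips 1 -> legal
(2,0): no bracket -> illegal
(2,1): flips 1 -> legal
(2,3): no bracket -> illegal
(2,5): flips 1 -> legal
(3,0): flips 2 -> legal
(3,5): flips 1 -> legal
(4,0): no bracket -> illegal
(4,1): no bracket -> illegal
(4,2): no bracket -> illegal
(4,5): no bracket -> illegal
B mobility = 7
-- W to move --
(2,3): no bracket -> illegal
(3,5): no bracket -> illegal
(4,2): flips 1 -> legal
(4,5): no bracket -> illegal
(4,6): no bracket -> illegal
(5,2): flips 1 -> legal
(5,3): no bracket -> illegal
(5,4): flips 2 -> legal
(5,6): no bracket -> illegal
(6,4): no bracket -> illegal
(6,5): no bracket -> illegal
(6,6): flips 3 -> legal
W mobility = 4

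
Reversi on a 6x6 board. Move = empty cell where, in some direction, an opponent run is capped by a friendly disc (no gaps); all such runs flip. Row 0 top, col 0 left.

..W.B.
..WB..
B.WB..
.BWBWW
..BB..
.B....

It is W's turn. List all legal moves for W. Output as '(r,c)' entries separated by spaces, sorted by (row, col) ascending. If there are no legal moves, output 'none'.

(0,3): no bracket -> illegal
(0,5): no bracket -> illegal
(1,0): no bracket -> illegal
(1,1): no bracket -> illegal
(1,4): flips 2 -> legal
(1,5): no bracket -> illegal
(2,1): no bracket -> illegal
(2,4): flips 2 -> legal
(3,0): flips 1 -> legal
(4,0): flips 1 -> legal
(4,1): no bracket -> illegal
(4,4): flips 1 -> legal
(5,0): no bracket -> illegal
(5,2): flips 2 -> legal
(5,3): no bracket -> illegal
(5,4): flips 1 -> legal

Answer: (1,4) (2,4) (3,0) (4,0) (4,4) (5,2) (5,4)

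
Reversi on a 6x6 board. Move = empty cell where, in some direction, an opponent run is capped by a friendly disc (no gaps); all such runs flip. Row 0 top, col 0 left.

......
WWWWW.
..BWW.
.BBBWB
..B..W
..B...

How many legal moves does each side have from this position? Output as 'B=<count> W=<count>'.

-- B to move --
(0,0): flips 1 -> legal
(0,1): no bracket -> illegal
(0,2): flips 3 -> legal
(0,3): flips 2 -> legal
(0,4): flips 1 -> legal
(0,5): flips 2 -> legal
(1,5): flips 1 -> legal
(2,0): no bracket -> illegal
(2,1): no bracket -> illegal
(2,5): flips 2 -> legal
(4,3): no bracket -> illegal
(4,4): no bracket -> illegal
(5,4): no bracket -> illegal
(5,5): flips 1 -> legal
B mobility = 8
-- W to move --
(2,0): no bracket -> illegal
(2,1): flips 1 -> legal
(2,5): flips 1 -> legal
(3,0): flips 3 -> legal
(4,0): flips 2 -> legal
(4,1): flips 1 -> legal
(4,3): flips 1 -> legal
(4,4): flips 2 -> legal
(5,1): flips 2 -> legal
(5,3): no bracket -> illegal
W mobility = 8

Answer: B=8 W=8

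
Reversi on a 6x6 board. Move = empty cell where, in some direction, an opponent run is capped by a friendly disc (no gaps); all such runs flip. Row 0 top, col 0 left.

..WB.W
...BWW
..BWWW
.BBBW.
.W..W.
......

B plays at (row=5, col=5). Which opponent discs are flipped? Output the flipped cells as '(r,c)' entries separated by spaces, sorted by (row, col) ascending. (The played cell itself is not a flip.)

Dir NW: opp run (4,4) capped by B -> flip
Dir N: first cell '.' (not opp) -> no flip
Dir NE: edge -> no flip
Dir W: first cell '.' (not opp) -> no flip
Dir E: edge -> no flip
Dir SW: edge -> no flip
Dir S: edge -> no flip
Dir SE: edge -> no flip

Answer: (4,4)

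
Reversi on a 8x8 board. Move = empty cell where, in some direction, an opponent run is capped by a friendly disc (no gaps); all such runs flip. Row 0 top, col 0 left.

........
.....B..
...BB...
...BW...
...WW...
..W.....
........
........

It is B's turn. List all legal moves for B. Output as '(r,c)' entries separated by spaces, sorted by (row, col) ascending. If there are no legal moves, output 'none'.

Answer: (3,5) (4,5) (5,3) (5,4) (5,5)

Derivation:
(2,5): no bracket -> illegal
(3,2): no bracket -> illegal
(3,5): flips 1 -> legal
(4,1): no bracket -> illegal
(4,2): no bracket -> illegal
(4,5): flips 1 -> legal
(5,1): no bracket -> illegal
(5,3): flips 1 -> legal
(5,4): flips 2 -> legal
(5,5): flips 1 -> legal
(6,1): no bracket -> illegal
(6,2): no bracket -> illegal
(6,3): no bracket -> illegal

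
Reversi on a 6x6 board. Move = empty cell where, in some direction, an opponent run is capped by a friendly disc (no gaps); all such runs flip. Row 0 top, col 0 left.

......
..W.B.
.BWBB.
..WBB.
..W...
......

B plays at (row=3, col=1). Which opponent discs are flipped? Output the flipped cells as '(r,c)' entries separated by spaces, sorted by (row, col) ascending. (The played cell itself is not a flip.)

Answer: (3,2)

Derivation:
Dir NW: first cell '.' (not opp) -> no flip
Dir N: first cell 'B' (not opp) -> no flip
Dir NE: opp run (2,2), next='.' -> no flip
Dir W: first cell '.' (not opp) -> no flip
Dir E: opp run (3,2) capped by B -> flip
Dir SW: first cell '.' (not opp) -> no flip
Dir S: first cell '.' (not opp) -> no flip
Dir SE: opp run (4,2), next='.' -> no flip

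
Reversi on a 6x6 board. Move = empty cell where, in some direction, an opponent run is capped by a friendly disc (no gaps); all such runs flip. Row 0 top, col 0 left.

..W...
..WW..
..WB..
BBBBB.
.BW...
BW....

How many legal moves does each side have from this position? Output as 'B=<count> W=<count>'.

Answer: B=8 W=7

Derivation:
-- B to move --
(0,1): flips 1 -> legal
(0,3): flips 1 -> legal
(0,4): flips 2 -> legal
(1,1): flips 1 -> legal
(1,4): no bracket -> illegal
(2,1): flips 1 -> legal
(2,4): no bracket -> illegal
(4,0): no bracket -> illegal
(4,3): flips 1 -> legal
(5,2): flips 2 -> legal
(5,3): flips 1 -> legal
B mobility = 8
-- W to move --
(1,4): no bracket -> illegal
(2,0): flips 1 -> legal
(2,1): flips 2 -> legal
(2,4): flips 2 -> legal
(2,5): no bracket -> illegal
(3,5): no bracket -> illegal
(4,0): flips 2 -> legal
(4,3): flips 2 -> legal
(4,4): flips 1 -> legal
(4,5): flips 2 -> legal
(5,2): no bracket -> illegal
W mobility = 7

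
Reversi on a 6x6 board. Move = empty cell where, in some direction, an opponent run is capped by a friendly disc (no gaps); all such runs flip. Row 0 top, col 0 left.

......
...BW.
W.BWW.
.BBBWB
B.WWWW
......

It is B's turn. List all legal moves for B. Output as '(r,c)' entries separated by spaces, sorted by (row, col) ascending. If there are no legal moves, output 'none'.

Answer: (0,5) (1,5) (2,5) (5,1) (5,2) (5,3) (5,4) (5,5)

Derivation:
(0,3): no bracket -> illegal
(0,4): no bracket -> illegal
(0,5): flips 2 -> legal
(1,0): no bracket -> illegal
(1,1): no bracket -> illegal
(1,2): no bracket -> illegal
(1,5): flips 2 -> legal
(2,1): no bracket -> illegal
(2,5): flips 2 -> legal
(3,0): no bracket -> illegal
(4,1): no bracket -> illegal
(5,1): flips 1 -> legal
(5,2): flips 1 -> legal
(5,3): flips 3 -> legal
(5,4): flips 1 -> legal
(5,5): flips 2 -> legal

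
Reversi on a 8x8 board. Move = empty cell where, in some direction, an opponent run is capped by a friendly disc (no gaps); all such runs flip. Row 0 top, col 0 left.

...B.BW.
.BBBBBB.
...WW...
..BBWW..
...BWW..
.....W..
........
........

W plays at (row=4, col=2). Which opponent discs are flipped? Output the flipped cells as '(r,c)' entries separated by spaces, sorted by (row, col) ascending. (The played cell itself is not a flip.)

Dir NW: first cell '.' (not opp) -> no flip
Dir N: opp run (3,2), next='.' -> no flip
Dir NE: opp run (3,3) capped by W -> flip
Dir W: first cell '.' (not opp) -> no flip
Dir E: opp run (4,3) capped by W -> flip
Dir SW: first cell '.' (not opp) -> no flip
Dir S: first cell '.' (not opp) -> no flip
Dir SE: first cell '.' (not opp) -> no flip

Answer: (3,3) (4,3)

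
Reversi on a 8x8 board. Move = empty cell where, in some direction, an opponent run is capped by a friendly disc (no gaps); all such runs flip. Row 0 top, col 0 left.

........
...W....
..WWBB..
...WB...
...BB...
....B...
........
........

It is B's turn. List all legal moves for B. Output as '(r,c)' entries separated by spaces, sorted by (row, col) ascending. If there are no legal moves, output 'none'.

(0,2): flips 1 -> legal
(0,3): flips 3 -> legal
(0,4): no bracket -> illegal
(1,1): flips 2 -> legal
(1,2): flips 1 -> legal
(1,4): no bracket -> illegal
(2,1): flips 2 -> legal
(3,1): no bracket -> illegal
(3,2): flips 1 -> legal
(4,2): flips 1 -> legal

Answer: (0,2) (0,3) (1,1) (1,2) (2,1) (3,2) (4,2)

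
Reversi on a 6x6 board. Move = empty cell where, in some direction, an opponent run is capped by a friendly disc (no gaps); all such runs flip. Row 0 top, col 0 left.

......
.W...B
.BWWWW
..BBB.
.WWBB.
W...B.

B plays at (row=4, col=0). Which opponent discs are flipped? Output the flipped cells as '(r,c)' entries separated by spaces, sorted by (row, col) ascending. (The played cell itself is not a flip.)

Answer: (4,1) (4,2)

Derivation:
Dir NW: edge -> no flip
Dir N: first cell '.' (not opp) -> no flip
Dir NE: first cell '.' (not opp) -> no flip
Dir W: edge -> no flip
Dir E: opp run (4,1) (4,2) capped by B -> flip
Dir SW: edge -> no flip
Dir S: opp run (5,0), next=edge -> no flip
Dir SE: first cell '.' (not opp) -> no flip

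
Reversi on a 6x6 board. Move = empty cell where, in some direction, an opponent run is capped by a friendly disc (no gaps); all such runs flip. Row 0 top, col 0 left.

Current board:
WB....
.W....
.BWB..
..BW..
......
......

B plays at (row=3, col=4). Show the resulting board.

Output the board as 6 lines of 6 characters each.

Answer: WB....
.W....
.BWB..
..BBB.
......
......

Derivation:
Place B at (3,4); scan 8 dirs for brackets.
Dir NW: first cell 'B' (not opp) -> no flip
Dir N: first cell '.' (not opp) -> no flip
Dir NE: first cell '.' (not opp) -> no flip
Dir W: opp run (3,3) capped by B -> flip
Dir E: first cell '.' (not opp) -> no flip
Dir SW: first cell '.' (not opp) -> no flip
Dir S: first cell '.' (not opp) -> no flip
Dir SE: first cell '.' (not opp) -> no flip
All flips: (3,3)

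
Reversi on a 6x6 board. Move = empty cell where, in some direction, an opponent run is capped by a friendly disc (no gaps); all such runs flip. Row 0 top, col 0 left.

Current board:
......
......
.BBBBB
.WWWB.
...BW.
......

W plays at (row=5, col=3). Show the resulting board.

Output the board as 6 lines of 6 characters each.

Answer: ......
......
.BBBBB
.WWWB.
...WW.
...W..

Derivation:
Place W at (5,3); scan 8 dirs for brackets.
Dir NW: first cell '.' (not opp) -> no flip
Dir N: opp run (4,3) capped by W -> flip
Dir NE: first cell 'W' (not opp) -> no flip
Dir W: first cell '.' (not opp) -> no flip
Dir E: first cell '.' (not opp) -> no flip
Dir SW: edge -> no flip
Dir S: edge -> no flip
Dir SE: edge -> no flip
All flips: (4,3)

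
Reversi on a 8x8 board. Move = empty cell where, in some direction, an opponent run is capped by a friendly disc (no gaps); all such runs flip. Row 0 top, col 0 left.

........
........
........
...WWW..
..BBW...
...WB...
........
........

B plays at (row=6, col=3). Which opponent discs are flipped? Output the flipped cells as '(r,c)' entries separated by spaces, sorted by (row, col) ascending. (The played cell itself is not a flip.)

Answer: (5,3)

Derivation:
Dir NW: first cell '.' (not opp) -> no flip
Dir N: opp run (5,3) capped by B -> flip
Dir NE: first cell 'B' (not opp) -> no flip
Dir W: first cell '.' (not opp) -> no flip
Dir E: first cell '.' (not opp) -> no flip
Dir SW: first cell '.' (not opp) -> no flip
Dir S: first cell '.' (not opp) -> no flip
Dir SE: first cell '.' (not opp) -> no flip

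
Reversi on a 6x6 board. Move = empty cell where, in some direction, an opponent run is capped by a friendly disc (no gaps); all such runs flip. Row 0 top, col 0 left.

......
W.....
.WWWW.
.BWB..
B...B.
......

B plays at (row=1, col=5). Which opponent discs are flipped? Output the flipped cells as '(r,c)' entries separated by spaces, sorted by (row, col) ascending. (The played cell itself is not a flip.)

Answer: (2,4)

Derivation:
Dir NW: first cell '.' (not opp) -> no flip
Dir N: first cell '.' (not opp) -> no flip
Dir NE: edge -> no flip
Dir W: first cell '.' (not opp) -> no flip
Dir E: edge -> no flip
Dir SW: opp run (2,4) capped by B -> flip
Dir S: first cell '.' (not opp) -> no flip
Dir SE: edge -> no flip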